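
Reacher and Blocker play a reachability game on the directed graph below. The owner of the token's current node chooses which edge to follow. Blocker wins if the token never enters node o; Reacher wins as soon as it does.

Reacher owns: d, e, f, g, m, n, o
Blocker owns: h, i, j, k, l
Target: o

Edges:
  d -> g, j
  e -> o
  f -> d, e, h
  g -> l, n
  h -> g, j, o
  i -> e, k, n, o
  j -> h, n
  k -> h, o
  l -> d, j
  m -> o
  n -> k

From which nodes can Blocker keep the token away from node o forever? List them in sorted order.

A0 = {o}
A1: add {e, m} — e (Reacher) has e→o; m (Reacher) has m→o.
A2: add {f} — f (Reacher) has f→e.
A3 = A2; e.g. d (Reacher) has no edge into A2. Fixed point.
Reacher's attractor = {e, f, m, o}; Blocker avoids the target exactly from the complement.

d, g, h, i, j, k, l, n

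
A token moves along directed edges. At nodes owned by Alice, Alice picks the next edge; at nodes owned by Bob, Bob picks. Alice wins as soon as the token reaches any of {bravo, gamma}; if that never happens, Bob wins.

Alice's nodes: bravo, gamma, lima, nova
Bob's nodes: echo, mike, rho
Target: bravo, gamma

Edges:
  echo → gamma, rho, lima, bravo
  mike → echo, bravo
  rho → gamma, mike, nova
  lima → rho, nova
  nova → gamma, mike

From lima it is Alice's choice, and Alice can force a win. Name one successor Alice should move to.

A0 = {bravo, gamma}
A1: add {nova} — nova (Alice) has nova→gamma.
A2: add {lima} — lima (Alice) has lima→nova.
A3 = A2; e.g. echo (Bob) can still go to rho. Fixed point.
From lima, successor nova is in the attractor (rank 1); the other successor rho is not.

nova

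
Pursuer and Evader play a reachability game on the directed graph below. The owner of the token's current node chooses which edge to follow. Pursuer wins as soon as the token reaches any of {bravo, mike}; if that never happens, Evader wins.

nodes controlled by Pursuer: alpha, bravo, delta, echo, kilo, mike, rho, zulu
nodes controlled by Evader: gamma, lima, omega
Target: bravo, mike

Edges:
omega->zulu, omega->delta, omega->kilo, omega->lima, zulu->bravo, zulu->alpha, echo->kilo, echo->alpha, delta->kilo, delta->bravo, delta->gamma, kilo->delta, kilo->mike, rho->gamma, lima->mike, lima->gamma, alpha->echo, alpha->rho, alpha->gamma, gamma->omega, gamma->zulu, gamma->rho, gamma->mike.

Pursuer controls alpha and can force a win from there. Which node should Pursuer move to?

echo

A0 = {bravo, mike}
A1: add {delta, kilo, zulu} — zulu (Pursuer) has zulu→bravo; delta (Pursuer) has delta→bravo; kilo (Pursuer) has kilo→mike.
A2: add {echo} — echo (Pursuer) has echo→kilo.
A3: add {alpha} — alpha (Pursuer) has alpha→echo.
A4 = A3; e.g. omega (Evader) can still go to lima. Fixed point.
From alpha, successor echo is in the attractor (rank 2); the other successors gamma, rho are not.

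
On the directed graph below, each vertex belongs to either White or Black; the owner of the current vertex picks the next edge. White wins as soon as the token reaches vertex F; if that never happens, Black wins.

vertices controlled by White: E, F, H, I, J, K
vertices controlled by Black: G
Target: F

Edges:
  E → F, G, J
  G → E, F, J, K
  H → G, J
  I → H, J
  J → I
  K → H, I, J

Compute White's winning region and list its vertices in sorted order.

E, F

A0 = {F}
A1: add {E} — E (White) has E→F.
A2 = A1; e.g. G (Black) can still go to J. Fixed point.
White's winning region = {E, F}.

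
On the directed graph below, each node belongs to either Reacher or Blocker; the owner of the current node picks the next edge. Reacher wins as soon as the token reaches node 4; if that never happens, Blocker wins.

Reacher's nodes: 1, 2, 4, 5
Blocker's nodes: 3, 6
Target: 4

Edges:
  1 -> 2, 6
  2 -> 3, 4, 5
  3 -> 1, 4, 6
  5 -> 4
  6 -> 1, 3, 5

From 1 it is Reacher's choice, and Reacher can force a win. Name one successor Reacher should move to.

2

A0 = {4}
A1: add {2, 5} — 2 (Reacher) has 2→4; 5 (Reacher) has 5→4.
A2: add {1} — 1 (Reacher) has 1→2.
A3 = A2; e.g. 3 (Blocker) can still go to 6. Fixed point.
From 1, successor 2 is in the attractor (rank 1); the other successor 6 is not.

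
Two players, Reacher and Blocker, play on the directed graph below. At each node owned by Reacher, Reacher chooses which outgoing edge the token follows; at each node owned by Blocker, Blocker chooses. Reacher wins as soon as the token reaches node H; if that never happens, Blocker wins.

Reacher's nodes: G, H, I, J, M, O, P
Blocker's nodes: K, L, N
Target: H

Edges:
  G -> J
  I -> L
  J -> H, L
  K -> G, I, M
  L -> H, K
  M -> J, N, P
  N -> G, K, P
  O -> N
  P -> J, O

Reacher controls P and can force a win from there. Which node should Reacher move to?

J

A0 = {H}
A1: add {J} — J (Reacher) has J→H.
A2: add {G, M, P} — G (Reacher) has G→J; M (Reacher) has M→J; P (Reacher) has P→J.
A3 = A2; e.g. I (Reacher) has no edge into A2. Fixed point.
From P, successor J is in the attractor (rank 1); the other successor O is not.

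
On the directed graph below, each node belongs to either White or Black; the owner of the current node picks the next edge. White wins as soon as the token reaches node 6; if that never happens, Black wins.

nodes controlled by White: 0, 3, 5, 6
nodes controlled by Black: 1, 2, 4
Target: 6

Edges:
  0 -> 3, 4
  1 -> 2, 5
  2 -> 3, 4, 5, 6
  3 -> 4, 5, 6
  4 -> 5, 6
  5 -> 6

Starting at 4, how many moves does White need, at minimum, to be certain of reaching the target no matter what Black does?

2

A0 = {6}
A1: add {3, 5} — 3 (White) has 3→6; 5 (White) has 5→6.
A2: add {0, 4} — 0 (White) has 0→3; 4 (Black): all of {5, 6} already in.
4 enters the attractor at level 2, so White can force the target in 2 moves from there.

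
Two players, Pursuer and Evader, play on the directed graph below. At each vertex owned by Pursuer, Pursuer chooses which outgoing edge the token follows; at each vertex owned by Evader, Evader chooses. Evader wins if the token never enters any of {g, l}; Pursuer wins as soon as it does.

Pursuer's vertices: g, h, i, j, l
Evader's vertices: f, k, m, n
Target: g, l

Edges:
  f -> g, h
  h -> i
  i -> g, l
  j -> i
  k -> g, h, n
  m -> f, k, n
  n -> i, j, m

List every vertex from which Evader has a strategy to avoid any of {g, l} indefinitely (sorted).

k, m, n

A0 = {g, l}
A1: add {i} — i (Pursuer) has i→g.
A2: add {h, j} — h (Pursuer) has h→i; j (Pursuer) has j→i.
A3: add {f} — f (Evader): all of {g, h} already in.
A4 = A3; e.g. k (Evader) can still go to n. Fixed point.
Pursuer's attractor = {f, g, h, i, j, l}; Evader avoids the target exactly from the complement.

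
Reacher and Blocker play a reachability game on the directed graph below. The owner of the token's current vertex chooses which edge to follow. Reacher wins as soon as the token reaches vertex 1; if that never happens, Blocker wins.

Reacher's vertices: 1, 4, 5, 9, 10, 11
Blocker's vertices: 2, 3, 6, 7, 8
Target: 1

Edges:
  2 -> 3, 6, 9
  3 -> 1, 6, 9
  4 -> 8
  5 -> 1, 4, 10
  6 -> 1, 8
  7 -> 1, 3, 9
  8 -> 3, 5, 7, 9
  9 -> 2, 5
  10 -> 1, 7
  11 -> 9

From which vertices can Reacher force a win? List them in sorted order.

1, 5, 9, 10, 11

A0 = {1}
A1: add {5, 10} — 5 (Reacher) has 5→1; 10 (Reacher) has 10→1.
A2: add {9} — 9 (Reacher) has 9→5.
A3: add {11} — 11 (Reacher) has 11→9.
A4 = A3; e.g. 2 (Blocker) can still go to 3. Fixed point.
Reacher's winning region = {1, 5, 9, 10, 11}.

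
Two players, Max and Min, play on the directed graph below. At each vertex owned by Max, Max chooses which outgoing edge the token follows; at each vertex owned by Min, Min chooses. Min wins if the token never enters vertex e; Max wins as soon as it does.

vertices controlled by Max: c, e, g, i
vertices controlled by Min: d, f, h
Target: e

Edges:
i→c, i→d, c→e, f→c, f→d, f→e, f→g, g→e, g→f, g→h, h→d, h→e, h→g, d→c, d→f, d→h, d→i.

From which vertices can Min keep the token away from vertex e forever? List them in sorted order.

d, f, h

A0 = {e}
A1: add {c, g} — c (Max) has c→e; g (Max) has g→e.
A2: add {i} — i (Max) has i→c.
A3 = A2; e.g. d (Min) can still go to f. Fixed point.
Max's attractor = {c, e, g, i}; Min avoids the target exactly from the complement.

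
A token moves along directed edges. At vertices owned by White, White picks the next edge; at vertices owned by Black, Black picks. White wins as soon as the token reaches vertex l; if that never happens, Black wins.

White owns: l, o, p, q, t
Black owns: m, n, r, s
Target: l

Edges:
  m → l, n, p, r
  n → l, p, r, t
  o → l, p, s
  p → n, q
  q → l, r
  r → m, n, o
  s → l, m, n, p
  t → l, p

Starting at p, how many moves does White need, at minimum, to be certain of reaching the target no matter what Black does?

2

A0 = {l}
A1: add {o, q, t} — o (White) has o→l; q (White) has q→l; t (White) has t→l.
A2: add {p} — p (White) has p→q.
A3 = A2; e.g. m (Black) can still go to n. Fixed point.
p enters the attractor at level 2, so White can force the target in 2 moves from there.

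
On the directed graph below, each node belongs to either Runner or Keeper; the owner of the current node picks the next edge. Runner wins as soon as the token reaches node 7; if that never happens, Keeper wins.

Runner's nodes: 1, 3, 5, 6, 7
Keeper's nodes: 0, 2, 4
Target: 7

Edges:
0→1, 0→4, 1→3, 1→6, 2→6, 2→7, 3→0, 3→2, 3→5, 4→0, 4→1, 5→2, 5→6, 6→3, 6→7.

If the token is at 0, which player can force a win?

Keeper

A0 = {7}
A1: add {6} — 6 (Runner) has 6→7.
A2: add {1, 2, 5} — 1 (Runner) has 1→6; 2 (Keeper): all of {6, 7} already in; 5 (Runner) has 5→6.
A3: add {3} — 3 (Runner) has 3→2.
A4 = A3; e.g. 0 (Keeper) can still go to 4. Fixed point.
0 never enters the attractor, so Keeper can avoid the target forever.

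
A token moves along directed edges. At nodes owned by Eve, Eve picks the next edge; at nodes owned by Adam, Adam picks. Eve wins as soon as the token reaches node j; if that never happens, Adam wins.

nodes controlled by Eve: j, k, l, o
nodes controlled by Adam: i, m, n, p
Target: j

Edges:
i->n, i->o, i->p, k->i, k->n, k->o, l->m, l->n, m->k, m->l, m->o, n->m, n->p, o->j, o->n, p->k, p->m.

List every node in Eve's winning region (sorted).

j, k, o

A0 = {j}
A1: add {o} — o (Eve) has o→j.
A2: add {k} — k (Eve) has k→o.
A3 = A2; e.g. i (Adam) can still go to n. Fixed point.
Eve's winning region = {j, k, o}.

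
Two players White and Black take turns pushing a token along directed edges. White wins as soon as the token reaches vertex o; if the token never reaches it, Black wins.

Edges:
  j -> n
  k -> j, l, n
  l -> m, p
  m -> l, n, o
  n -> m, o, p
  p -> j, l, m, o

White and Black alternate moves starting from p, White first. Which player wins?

White

Track states (vertex, player-to-move).
A0 = {(o,White), (o,Black)}
A1: add {(m,White), (n,White), (p,White)}.
(p,White) ∈ A1 ⇒ White forces the target.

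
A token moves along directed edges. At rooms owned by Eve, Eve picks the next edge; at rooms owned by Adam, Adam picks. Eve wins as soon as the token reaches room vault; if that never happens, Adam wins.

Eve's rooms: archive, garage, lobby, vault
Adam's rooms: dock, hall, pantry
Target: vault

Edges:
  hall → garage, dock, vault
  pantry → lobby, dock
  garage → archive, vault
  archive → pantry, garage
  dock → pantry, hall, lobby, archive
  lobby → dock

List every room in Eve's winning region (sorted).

A0 = {vault}
A1: add {garage} — garage (Eve) has garage→vault.
A2: add {archive} — archive (Eve) has archive→garage.
A3 = A2; e.g. pantry (Adam) can still go to lobby. Fixed point.
Eve's winning region = {archive, garage, vault}.

archive, garage, vault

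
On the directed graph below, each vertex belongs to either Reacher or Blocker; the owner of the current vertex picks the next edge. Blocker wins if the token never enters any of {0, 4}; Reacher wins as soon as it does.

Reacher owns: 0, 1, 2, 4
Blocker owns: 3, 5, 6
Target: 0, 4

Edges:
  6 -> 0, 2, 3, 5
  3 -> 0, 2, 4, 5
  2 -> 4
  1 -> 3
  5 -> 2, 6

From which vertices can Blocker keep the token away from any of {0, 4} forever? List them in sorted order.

A0 = {0, 4}
A1: add {2} — 2 (Reacher) has 2→4.
A2 = A1; e.g. 1 (Reacher) has no edge into A1. Fixed point.
Reacher's attractor = {0, 2, 4}; Blocker avoids the target exactly from the complement.

1, 3, 5, 6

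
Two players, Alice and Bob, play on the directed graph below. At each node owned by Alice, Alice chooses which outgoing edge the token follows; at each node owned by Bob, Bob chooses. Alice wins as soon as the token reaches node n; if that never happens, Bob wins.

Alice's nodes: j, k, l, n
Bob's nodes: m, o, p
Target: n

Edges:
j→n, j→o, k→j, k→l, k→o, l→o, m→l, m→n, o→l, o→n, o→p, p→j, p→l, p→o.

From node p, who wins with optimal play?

A0 = {n}
A1: add {j} — j (Alice) has j→n.
A2: add {k} — k (Alice) has k→j.
A3 = A2; e.g. l (Alice) has no edge into A2. Fixed point.
p never enters the attractor, so Bob can avoid the target forever.

Bob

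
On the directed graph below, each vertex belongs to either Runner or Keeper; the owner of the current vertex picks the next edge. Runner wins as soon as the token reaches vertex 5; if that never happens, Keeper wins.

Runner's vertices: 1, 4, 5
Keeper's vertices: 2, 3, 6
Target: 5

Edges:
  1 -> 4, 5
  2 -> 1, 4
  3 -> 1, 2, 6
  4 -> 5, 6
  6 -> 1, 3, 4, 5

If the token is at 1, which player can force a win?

Runner

A0 = {5}
A1: add {1, 4} — 1 (Runner) has 1→5; 4 (Runner) has 4→5.
1 ∈ A1, so Runner can force the target.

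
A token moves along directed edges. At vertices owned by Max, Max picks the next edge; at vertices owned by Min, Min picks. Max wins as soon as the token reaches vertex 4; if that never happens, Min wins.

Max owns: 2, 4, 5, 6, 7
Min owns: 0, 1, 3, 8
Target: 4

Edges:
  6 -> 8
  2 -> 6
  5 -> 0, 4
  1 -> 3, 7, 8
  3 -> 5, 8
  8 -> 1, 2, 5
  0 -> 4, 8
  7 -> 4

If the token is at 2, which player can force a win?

A0 = {4}
A1: add {5, 7} — 5 (Max) has 5→4; 7 (Max) has 7→4.
A2 = A1; e.g. 0 (Min) can still go to 8. Fixed point.
2 never enters the attractor, so Min can avoid the target forever.

Min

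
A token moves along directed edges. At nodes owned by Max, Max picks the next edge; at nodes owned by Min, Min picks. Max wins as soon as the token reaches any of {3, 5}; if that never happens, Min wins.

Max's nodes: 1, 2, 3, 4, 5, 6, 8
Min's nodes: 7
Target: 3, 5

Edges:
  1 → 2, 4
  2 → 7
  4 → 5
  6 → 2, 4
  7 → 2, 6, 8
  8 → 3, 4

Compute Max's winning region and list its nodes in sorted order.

A0 = {3, 5}
A1: add {4, 8} — 4 (Max) has 4→5; 8 (Max) has 8→3.
A2: add {1, 6} — 1 (Max) has 1→4; 6 (Max) has 6→4.
A3 = A2; e.g. 2 (Max) has no edge into A2. Fixed point.
Max's winning region = {1, 3, 4, 5, 6, 8}.

1, 3, 4, 5, 6, 8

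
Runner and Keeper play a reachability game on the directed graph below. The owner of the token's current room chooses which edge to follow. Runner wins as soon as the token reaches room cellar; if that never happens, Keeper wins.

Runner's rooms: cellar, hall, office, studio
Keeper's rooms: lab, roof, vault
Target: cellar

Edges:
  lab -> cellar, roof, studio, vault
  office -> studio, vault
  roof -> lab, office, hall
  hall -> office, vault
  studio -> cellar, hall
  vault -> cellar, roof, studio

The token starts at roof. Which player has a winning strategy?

Keeper

A0 = {cellar}
A1: add {studio} — studio (Runner) has studio→cellar.
A2: add {office} — office (Runner) has office→studio.
A3: add {hall} — hall (Runner) has hall→office.
A4 = A3; e.g. lab (Keeper) can still go to roof. Fixed point.
roof never enters the attractor, so Keeper can avoid the target forever.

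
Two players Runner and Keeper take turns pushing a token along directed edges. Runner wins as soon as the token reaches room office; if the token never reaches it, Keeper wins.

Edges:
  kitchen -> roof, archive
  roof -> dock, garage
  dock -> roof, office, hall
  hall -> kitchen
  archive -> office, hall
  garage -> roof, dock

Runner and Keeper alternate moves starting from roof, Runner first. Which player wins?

Track states (vertex, player-to-move).
A0 = {(office,Runner), (office,Keeper)}
A1: add {(dock,Runner), (archive,Runner)}.
A2 = A1; e.g. (kitchen,Runner) stays out. (roof,Runner) never enters ⇒ Keeper avoids the target.

Keeper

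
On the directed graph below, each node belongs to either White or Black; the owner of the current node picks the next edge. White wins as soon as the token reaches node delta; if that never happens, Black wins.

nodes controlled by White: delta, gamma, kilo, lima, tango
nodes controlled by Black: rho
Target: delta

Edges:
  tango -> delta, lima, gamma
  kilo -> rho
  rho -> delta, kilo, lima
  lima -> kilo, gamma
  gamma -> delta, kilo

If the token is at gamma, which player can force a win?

A0 = {delta}
A1: add {gamma, tango} — tango (White) has tango→delta; gamma (White) has gamma→delta.
gamma ∈ A1, so White can force the target.

White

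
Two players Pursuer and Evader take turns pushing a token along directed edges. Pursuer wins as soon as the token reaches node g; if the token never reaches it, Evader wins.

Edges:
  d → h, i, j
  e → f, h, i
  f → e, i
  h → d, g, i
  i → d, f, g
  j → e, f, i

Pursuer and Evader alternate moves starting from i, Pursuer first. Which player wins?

Pursuer

Track states (vertex, player-to-move).
A0 = {(g,Pursuer), (g,Evader)}
A1: add {(h,Pursuer), (i,Pursuer)}.
(i,Pursuer) ∈ A1 ⇒ Pursuer forces the target.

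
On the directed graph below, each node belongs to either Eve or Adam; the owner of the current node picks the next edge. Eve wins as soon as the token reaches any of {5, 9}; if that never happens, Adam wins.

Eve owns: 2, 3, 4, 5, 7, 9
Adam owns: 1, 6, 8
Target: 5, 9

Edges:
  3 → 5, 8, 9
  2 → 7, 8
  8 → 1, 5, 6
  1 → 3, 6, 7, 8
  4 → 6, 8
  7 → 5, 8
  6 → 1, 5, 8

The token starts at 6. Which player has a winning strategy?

Adam

A0 = {5, 9}
A1: add {3, 7} — 3 (Eve) has 3→5; 7 (Eve) has 7→5.
A2: add {2} — 2 (Eve) has 2→7.
A3 = A2; e.g. 1 (Adam) can still go to 6. Fixed point.
6 never enters the attractor, so Adam can avoid the target forever.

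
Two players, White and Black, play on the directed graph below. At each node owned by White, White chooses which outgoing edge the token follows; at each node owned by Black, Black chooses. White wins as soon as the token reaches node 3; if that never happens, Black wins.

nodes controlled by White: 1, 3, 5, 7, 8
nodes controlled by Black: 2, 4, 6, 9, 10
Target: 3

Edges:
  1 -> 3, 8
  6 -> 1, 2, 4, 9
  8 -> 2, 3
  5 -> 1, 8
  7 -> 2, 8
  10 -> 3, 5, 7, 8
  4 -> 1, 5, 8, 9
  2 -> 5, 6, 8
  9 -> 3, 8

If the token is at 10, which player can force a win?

A0 = {3}
A1: add {1, 8} — 1 (White) has 1→3; 8 (White) has 8→3.
A2: add {5, 7, 9} — 5 (White) has 5→1; 7 (White) has 7→8; 9 (Black): all of {3, 8} already in.
A3: add {4, 10} — 4 (Black): all of {1, 5, 8, 9} already in; 10 (Black): all of {3, 5, 7, 8} already in.
A4 = A3; e.g. 2 (Black) can still go to 6. Fixed point.
10 ∈ A3, so White can force the target.

White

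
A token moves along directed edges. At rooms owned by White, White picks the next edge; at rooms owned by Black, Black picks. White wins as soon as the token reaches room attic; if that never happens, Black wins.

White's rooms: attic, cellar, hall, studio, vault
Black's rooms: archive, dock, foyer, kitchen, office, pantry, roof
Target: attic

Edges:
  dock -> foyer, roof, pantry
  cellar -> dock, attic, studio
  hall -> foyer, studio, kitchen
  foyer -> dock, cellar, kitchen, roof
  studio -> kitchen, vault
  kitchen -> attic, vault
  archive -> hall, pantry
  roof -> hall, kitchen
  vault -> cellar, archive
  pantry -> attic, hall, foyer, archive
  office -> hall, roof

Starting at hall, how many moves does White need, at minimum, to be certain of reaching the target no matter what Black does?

A0 = {attic}
A1: add {cellar} — cellar (White) has cellar→attic.
A2: add {vault} — vault (White) has vault→cellar.
A3: add {kitchen, studio} — studio (White) has studio→vault; kitchen (Black): all of {attic, vault} already in.
A4: add {hall} — hall (White) has hall→studio.
hall enters the attractor at level 4, so White can force the target in 4 moves from there.

4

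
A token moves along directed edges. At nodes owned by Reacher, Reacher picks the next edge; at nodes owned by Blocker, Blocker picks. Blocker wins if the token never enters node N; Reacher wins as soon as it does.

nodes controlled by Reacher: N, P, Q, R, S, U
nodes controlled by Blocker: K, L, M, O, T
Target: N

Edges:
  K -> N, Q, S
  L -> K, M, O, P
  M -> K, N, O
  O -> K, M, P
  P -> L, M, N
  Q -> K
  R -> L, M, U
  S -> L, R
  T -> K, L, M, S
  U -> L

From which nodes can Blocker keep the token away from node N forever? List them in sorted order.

A0 = {N}
A1: add {P} — P (Reacher) has P→N.
A2 = A1; e.g. K (Blocker) can still go to Q. Fixed point.
Reacher's attractor = {N, P}; Blocker avoids the target exactly from the complement.

K, L, M, O, Q, R, S, T, U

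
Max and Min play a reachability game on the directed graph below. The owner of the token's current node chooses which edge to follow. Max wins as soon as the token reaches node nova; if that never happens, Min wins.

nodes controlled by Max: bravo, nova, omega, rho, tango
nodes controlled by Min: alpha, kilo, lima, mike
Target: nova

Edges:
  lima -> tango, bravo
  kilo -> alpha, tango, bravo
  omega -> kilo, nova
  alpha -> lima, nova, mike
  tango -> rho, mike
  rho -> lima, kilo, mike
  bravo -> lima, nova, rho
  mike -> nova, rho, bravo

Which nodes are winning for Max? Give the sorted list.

bravo, nova, omega

A0 = {nova}
A1: add {bravo, omega} — omega (Max) has omega→nova; bravo (Max) has bravo→nova.
A2 = A1; e.g. lima (Min) can still go to tango. Fixed point.
Max's winning region = {bravo, nova, omega}.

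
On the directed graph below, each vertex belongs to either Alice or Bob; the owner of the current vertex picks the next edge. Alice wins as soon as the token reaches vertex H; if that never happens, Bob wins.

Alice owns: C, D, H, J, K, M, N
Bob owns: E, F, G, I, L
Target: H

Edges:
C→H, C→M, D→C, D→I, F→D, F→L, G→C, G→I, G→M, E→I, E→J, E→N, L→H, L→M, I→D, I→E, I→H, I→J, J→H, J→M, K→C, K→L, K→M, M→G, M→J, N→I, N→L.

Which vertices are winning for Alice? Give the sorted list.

A0 = {H}
A1: add {C, J} — C (Alice) has C→H; J (Alice) has J→H.
A2: add {D, K, M} — D (Alice) has D→C; K (Alice) has K→C; M (Alice) has M→J.
A3: add {L} — L (Bob): all of {H, M} already in.
A4: add {F, N} — F (Bob): all of {D, L} already in; N (Alice) has N→L.
A5 = A4; e.g. E (Bob) can still go to I. Fixed point.
Alice's winning region = {C, D, F, H, J, K, L, M, N}.

C, D, F, H, J, K, L, M, N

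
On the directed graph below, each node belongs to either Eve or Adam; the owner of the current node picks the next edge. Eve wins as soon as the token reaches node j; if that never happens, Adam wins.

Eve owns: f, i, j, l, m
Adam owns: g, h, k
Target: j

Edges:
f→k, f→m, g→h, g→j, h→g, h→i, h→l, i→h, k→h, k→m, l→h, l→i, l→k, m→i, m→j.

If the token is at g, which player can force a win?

Adam

A0 = {j}
A1: add {m} — m (Eve) has m→j.
A2: add {f} — f (Eve) has f→m.
A3 = A2; e.g. g (Adam) can still go to h. Fixed point.
g never enters the attractor, so Adam can avoid the target forever.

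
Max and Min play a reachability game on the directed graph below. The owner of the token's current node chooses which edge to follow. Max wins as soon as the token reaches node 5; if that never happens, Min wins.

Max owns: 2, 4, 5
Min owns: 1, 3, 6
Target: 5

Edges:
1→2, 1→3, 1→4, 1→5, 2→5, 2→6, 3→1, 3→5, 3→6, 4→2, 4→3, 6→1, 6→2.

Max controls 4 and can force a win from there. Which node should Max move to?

A0 = {5}
A1: add {2} — 2 (Max) has 2→5.
A2: add {4} — 4 (Max) has 4→2.
A3 = A2; e.g. 1 (Min) can still go to 3. Fixed point.
From 4, successor 2 is in the attractor (rank 1); the other successor 3 is not.

2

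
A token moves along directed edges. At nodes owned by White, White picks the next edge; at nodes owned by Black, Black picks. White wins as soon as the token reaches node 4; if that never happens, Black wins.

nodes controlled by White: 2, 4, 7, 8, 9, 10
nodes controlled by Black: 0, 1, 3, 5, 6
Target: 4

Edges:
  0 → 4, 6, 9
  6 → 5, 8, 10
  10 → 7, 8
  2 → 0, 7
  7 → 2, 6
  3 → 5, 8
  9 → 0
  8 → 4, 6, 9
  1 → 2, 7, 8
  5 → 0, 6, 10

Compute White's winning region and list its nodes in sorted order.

A0 = {4}
A1: add {8} — 8 (White) has 8→4.
A2: add {10} — 10 (White) has 10→8.
A3 = A2; e.g. 0 (Black) can still go to 6. Fixed point.
White's winning region = {4, 8, 10}.

4, 8, 10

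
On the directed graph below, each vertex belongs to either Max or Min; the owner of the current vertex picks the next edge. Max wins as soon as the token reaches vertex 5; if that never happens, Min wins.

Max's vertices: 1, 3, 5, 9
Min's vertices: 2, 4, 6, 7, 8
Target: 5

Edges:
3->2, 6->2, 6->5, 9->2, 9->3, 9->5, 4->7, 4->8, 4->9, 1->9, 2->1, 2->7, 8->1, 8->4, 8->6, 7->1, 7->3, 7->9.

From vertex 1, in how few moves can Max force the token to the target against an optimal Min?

A0 = {5}
A1: add {9} — 9 (Max) has 9→5.
A2: add {1} — 1 (Max) has 1→9.
A3 = A2; e.g. 2 (Min) can still go to 7. Fixed point.
1 enters the attractor at level 2, so Max can force the target in 2 moves from there.

2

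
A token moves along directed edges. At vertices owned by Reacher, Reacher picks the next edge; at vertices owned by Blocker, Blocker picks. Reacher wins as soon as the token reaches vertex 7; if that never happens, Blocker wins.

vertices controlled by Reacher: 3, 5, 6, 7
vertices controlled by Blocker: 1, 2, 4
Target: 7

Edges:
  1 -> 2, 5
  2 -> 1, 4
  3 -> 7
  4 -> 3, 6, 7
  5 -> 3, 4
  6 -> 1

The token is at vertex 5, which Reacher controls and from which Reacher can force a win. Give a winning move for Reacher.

A0 = {7}
A1: add {3} — 3 (Reacher) has 3→7.
A2: add {5} — 5 (Reacher) has 5→3.
A3 = A2; e.g. 1 (Blocker) can still go to 2. Fixed point.
From 5, successor 3 is in the attractor (rank 1); the other successor 4 is not.

3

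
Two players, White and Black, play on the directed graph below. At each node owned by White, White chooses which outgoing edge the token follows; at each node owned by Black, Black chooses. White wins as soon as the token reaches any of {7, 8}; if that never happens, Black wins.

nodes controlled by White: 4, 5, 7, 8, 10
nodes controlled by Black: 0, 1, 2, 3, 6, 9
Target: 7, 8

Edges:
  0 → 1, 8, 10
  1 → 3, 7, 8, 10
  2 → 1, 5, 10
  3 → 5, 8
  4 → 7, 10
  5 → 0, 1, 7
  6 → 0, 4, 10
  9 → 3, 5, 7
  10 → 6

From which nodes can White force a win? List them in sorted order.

3, 4, 5, 7, 8, 9

A0 = {7, 8}
A1: add {4, 5} — 4 (White) has 4→7; 5 (White) has 5→7.
A2: add {3} — 3 (Black): all of {5, 8} already in.
A3: add {9} — 9 (Black): all of {3, 5, 7} already in.
A4 = A3; e.g. 0 (Black) can still go to 1. Fixed point.
White's winning region = {3, 4, 5, 7, 8, 9}.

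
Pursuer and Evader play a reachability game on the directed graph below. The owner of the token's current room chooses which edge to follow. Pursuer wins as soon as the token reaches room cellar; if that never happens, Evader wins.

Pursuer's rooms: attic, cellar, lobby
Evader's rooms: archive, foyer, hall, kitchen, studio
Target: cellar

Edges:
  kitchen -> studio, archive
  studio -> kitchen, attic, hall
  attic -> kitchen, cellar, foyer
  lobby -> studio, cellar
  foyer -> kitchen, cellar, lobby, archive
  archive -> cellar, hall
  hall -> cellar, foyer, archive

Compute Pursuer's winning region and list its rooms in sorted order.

A0 = {cellar}
A1: add {attic, lobby} — attic (Pursuer) has attic→cellar; lobby (Pursuer) has lobby→cellar.
A2 = A1; e.g. kitchen (Evader) can still go to studio. Fixed point.
Pursuer's winning region = {attic, cellar, lobby}.

attic, cellar, lobby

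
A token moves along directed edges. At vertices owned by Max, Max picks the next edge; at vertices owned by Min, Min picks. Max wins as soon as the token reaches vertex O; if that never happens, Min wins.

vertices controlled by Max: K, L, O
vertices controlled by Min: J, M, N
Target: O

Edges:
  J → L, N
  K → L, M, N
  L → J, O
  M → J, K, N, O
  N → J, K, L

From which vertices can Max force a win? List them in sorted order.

K, L, O

A0 = {O}
A1: add {L} — L (Max) has L→O.
A2: add {K} — K (Max) has K→L.
A3 = A2; e.g. J (Min) can still go to N. Fixed point.
Max's winning region = {K, L, O}.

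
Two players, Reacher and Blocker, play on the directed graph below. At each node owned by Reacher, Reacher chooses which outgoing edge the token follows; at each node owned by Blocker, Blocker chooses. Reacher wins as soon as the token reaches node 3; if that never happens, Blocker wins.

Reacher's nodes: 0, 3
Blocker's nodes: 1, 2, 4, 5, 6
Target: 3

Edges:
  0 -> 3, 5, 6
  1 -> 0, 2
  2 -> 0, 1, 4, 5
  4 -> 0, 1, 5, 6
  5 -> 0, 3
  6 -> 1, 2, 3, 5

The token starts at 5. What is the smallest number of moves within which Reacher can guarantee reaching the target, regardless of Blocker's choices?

2

A0 = {3}
A1: add {0} — 0 (Reacher) has 0→3.
A2: add {5} — 5 (Blocker): all of {0, 3} already in.
A3 = A2; e.g. 1 (Blocker) can still go to 2. Fixed point.
5 enters the attractor at level 2, so Reacher can force the target in 2 moves from there.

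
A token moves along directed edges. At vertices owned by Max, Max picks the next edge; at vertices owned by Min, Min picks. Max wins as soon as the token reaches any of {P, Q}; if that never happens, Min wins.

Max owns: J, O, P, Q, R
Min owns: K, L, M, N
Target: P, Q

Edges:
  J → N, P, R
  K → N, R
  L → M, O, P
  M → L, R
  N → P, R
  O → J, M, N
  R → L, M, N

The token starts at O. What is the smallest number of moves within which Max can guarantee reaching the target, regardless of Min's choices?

2

A0 = {P, Q}
A1: add {J} — J (Max) has J→P.
A2: add {O} — O (Max) has O→J.
A3 = A2; e.g. K (Min) can still go to N. Fixed point.
O enters the attractor at level 2, so Max can force the target in 2 moves from there.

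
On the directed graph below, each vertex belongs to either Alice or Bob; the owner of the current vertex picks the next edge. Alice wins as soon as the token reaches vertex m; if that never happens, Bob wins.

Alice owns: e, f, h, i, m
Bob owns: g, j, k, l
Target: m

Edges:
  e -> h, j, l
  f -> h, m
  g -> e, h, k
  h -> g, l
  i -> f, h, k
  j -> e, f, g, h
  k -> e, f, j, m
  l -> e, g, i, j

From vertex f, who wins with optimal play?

A0 = {m}
A1: add {f} — f (Alice) has f→m.
f ∈ A1, so Alice can force the target.

Alice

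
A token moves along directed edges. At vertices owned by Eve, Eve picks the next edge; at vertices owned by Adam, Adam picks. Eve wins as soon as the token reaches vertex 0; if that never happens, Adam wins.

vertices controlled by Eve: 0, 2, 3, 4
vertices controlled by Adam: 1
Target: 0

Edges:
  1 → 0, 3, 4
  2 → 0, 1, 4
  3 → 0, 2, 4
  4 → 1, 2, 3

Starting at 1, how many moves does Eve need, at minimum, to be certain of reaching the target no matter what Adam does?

3

A0 = {0}
A1: add {2, 3} — 2 (Eve) has 2→0; 3 (Eve) has 3→0.
A2: add {4} — 4 (Eve) has 4→2.
A3: add {1} — 1 (Adam): all of {0, 3, 4} already in.
A3 = all vertices. Fixed point.
1 enters the attractor at level 3, so Eve can force the target in 3 moves from there.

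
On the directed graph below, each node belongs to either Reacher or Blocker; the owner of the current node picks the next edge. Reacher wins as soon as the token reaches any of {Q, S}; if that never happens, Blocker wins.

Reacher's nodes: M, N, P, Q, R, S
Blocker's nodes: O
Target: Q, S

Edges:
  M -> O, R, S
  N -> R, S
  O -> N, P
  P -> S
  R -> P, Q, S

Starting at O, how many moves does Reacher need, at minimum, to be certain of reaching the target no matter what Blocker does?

2

A0 = {Q, S}
A1: add {M, N, P, R} — M (Reacher) has M→S; N (Reacher) has N→S; P (Reacher) has P→S; R (Reacher) has R→Q.
A2: add {O} — O (Blocker): all of {N, P} already in.
A2 = all vertices. Fixed point.
O enters the attractor at level 2, so Reacher can force the target in 2 moves from there.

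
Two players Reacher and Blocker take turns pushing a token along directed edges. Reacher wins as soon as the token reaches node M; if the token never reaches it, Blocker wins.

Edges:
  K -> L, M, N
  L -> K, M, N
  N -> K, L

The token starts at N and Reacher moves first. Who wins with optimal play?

Blocker

Track states (vertex, player-to-move).
A0 = {(M,Reacher), (M,Blocker)}
A1: add {(K,Reacher), (L,Reacher)}.
A2: add {(N,Blocker)}.
A3 = A2; e.g. (K,Blocker) stays out. (N,Reacher) never enters ⇒ Blocker avoids the target.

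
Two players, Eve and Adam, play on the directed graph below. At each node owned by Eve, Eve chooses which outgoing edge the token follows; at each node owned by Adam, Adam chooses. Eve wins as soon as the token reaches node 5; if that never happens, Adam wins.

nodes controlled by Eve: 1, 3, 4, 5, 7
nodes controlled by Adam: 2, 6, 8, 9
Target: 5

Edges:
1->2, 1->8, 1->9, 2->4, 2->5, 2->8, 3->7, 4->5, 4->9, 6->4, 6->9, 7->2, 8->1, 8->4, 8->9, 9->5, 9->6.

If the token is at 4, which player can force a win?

A0 = {5}
A1: add {4} — 4 (Eve) has 4→5.
A2 = A1; e.g. 1 (Eve) has no edge into A1. Fixed point.
4 ∈ A1, so Eve can force the target.

Eve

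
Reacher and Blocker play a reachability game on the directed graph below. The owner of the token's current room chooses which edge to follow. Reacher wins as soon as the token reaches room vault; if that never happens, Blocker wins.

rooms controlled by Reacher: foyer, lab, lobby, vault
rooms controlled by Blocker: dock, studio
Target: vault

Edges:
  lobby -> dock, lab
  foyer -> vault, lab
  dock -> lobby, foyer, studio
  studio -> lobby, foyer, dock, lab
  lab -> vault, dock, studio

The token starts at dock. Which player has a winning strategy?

A0 = {vault}
A1: add {foyer, lab} — foyer (Reacher) has foyer→vault; lab (Reacher) has lab→vault.
A2: add {lobby} — lobby (Reacher) has lobby→lab.
A3 = A2; e.g. dock (Blocker) can still go to studio. Fixed point.
dock never enters the attractor, so Blocker can avoid the target forever.

Blocker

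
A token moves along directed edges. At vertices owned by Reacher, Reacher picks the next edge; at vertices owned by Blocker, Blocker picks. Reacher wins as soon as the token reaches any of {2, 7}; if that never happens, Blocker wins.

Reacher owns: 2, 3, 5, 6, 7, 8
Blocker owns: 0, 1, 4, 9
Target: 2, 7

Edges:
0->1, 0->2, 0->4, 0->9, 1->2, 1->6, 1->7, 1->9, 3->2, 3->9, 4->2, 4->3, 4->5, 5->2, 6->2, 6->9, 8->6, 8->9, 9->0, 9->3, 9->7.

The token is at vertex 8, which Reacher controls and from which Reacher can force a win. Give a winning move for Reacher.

A0 = {2, 7}
A1: add {3, 5, 6} — 3 (Reacher) has 3→2; 5 (Reacher) has 5→2; 6 (Reacher) has 6→2.
A2: add {4, 8} — 4 (Blocker): all of {2, 3, 5} already in; 8 (Reacher) has 8→6.
A3 = A2; e.g. 0 (Blocker) can still go to 1. Fixed point.
From 8, successor 6 is in the attractor (rank 1); the other successor 9 is not.

6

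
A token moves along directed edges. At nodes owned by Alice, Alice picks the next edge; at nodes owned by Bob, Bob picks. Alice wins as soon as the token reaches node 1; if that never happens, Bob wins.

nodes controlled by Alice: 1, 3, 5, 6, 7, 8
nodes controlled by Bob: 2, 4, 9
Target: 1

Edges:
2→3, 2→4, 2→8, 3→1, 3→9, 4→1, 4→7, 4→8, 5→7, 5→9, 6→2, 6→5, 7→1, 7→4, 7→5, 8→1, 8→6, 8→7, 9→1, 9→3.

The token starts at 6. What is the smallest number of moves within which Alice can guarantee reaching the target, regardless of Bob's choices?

A0 = {1}
A1: add {3, 7, 8} — 3 (Alice) has 3→1; 7 (Alice) has 7→1; 8 (Alice) has 8→1.
A2: add {4, 5, 9} — 4 (Bob): all of {1, 7, 8} already in; 5 (Alice) has 5→7; 9 (Bob): all of {1, 3} already in.
A3: add {2, 6} — 2 (Bob): all of {3, 4, 8} already in; 6 (Alice) has 6→5.
A3 = all vertices. Fixed point.
6 enters the attractor at level 3, so Alice can force the target in 3 moves from there.

3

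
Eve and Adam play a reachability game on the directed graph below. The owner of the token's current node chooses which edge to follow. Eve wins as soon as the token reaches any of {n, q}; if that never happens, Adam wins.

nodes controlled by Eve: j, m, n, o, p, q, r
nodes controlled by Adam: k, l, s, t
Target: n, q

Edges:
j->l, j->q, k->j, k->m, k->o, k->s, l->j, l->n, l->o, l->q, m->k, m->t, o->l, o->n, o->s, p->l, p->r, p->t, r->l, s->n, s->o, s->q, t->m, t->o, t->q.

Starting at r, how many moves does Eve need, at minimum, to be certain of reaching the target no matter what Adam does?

3

A0 = {n, q}
A1: add {j, o} — j (Eve) has j→q; o (Eve) has o→n.
A2: add {l, s} — l (Adam): all of {j, n, o, q} already in; s (Adam): all of {n, o, q} already in.
A3: add {p, r} — p (Eve) has p→l; r (Eve) has r→l.
A4 = A3; e.g. k (Adam) can still go to m. Fixed point.
r enters the attractor at level 3, so Eve can force the target in 3 moves from there.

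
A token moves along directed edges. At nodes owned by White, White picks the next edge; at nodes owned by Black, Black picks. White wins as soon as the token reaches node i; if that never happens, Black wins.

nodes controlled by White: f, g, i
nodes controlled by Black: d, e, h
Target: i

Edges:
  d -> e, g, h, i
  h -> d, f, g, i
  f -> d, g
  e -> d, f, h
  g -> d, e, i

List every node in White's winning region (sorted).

f, g, i

A0 = {i}
A1: add {g} — g (White) has g→i.
A2: add {f} — f (White) has f→g.
A3 = A2; e.g. d (Black) can still go to e. Fixed point.
White's winning region = {f, g, i}.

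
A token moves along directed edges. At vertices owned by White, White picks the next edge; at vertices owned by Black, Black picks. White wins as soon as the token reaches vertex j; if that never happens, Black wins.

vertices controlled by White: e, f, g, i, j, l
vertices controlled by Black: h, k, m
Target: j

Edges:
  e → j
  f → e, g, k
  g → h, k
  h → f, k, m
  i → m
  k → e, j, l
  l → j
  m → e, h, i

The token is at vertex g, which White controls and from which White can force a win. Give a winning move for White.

A0 = {j}
A1: add {e, l} — e (White) has e→j; l (White) has l→j.
A2: add {f, k} — f (White) has f→e; k (Black): all of {e, j, l} already in.
A3: add {g} — g (White) has g→k.
A4 = A3; e.g. h (Black) can still go to m. Fixed point.
From g, successor k is in the attractor (rank 2); the other successor h is not.

k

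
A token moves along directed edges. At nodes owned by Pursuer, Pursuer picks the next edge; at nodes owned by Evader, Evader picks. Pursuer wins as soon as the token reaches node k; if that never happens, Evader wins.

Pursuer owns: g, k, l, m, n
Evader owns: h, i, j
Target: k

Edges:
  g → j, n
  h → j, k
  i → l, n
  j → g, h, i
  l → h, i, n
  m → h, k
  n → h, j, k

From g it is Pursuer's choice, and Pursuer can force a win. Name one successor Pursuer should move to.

n

A0 = {k}
A1: add {m, n} — m (Pursuer) has m→k; n (Pursuer) has n→k.
A2: add {g, l} — g (Pursuer) has g→n; l (Pursuer) has l→n.
A3: add {i} — i (Evader): all of {l, n} already in.
A4 = A3; e.g. h (Evader) can still go to j. Fixed point.
From g, successor n is in the attractor (rank 1); the other successor j is not.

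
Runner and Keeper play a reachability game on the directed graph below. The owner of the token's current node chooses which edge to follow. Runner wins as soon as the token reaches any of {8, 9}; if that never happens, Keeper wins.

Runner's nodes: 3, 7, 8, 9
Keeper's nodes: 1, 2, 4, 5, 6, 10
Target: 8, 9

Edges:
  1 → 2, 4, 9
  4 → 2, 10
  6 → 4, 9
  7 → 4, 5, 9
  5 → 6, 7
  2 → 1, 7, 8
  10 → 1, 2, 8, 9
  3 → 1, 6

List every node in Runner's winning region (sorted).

A0 = {8, 9}
A1: add {7} — 7 (Runner) has 7→9.
A2 = A1; e.g. 1 (Keeper) can still go to 2. Fixed point.
Runner's winning region = {7, 8, 9}.

7, 8, 9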